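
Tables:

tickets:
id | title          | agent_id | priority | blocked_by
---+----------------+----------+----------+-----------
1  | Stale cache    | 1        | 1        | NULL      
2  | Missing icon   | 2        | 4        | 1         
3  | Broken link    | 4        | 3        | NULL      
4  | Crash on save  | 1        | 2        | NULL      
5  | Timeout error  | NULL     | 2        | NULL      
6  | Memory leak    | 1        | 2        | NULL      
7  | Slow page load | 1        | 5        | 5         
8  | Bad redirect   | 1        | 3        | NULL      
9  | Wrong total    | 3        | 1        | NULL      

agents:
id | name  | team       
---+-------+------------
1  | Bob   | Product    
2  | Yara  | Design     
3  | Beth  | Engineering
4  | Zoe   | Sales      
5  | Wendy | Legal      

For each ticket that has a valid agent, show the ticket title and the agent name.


INNER JOIN keeps only tickets rows whose agent_id matches an id in agents. Walk through each ticket:
  - ticket 1 (Stale cache): agent_id=1 -> matches Bob
  - ticket 2 (Missing icon): agent_id=2 -> matches Yara
  - ticket 3 (Broken link): agent_id=4 -> matches Zoe
  - ticket 4 (Crash on save): agent_id=1 -> matches Bob
  - ticket 5 (Timeout error): agent_id=NULL, no match -> dropped
  - ticket 6 (Memory leak): agent_id=1 -> matches Bob
  - ticket 7 (Slow page load): agent_id=1 -> matches Bob
  - ticket 8 (Bad redirect): agent_id=1 -> matches Bob
  - ticket 9 (Wrong total): agent_id=3 -> matches Beth
So 1 of 9 rows is dropped.

SQL:
SELECT a.title, b.name AS agent
FROM tickets a
INNER JOIN agents b ON a.agent_id = b.id

Result:
title          | agent
---------------+------
Stale cache    | Bob  
Missing icon   | Yara 
Broken link    | Zoe  
Crash on save  | Bob  
Memory leak    | Bob  
Slow page load | Bob  
Bad redirect   | Bob  
Wrong total    | Beth 


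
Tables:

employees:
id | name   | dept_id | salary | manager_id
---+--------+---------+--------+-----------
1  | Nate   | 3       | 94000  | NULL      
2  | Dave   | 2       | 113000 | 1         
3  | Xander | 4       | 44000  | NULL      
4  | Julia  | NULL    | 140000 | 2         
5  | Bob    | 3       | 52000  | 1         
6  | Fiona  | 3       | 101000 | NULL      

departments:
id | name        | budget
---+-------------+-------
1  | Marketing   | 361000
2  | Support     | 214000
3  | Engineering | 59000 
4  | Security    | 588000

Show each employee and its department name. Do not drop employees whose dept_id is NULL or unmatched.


LEFT JOIN keeps every row from employees (the left table); where dept_id has no match in departments, the department columns become NULL. Walk through each employee:
  - employee 1 (Nate): dept_id=3 -> matches Engineering
  - employee 2 (Dave): dept_id=2 -> matches Support
  - employee 3 (Xander): dept_id=4 -> matches Security
  - employee 4 (Julia): dept_id=NULL, no match -> kept with NULL
  - employee 5 (Bob): dept_id=3 -> matches Engineering
  - employee 6 (Fiona): dept_id=3 -> matches Engineering
All 6 rows appear; 1 has NULL department.

SQL:
SELECT a.name, b.name AS department
FROM employees a
LEFT JOIN departments b ON a.dept_id = b.id

Result:
name   | department 
-------+------------
Nate   | Engineering
Dave   | Support    
Xander | Security   
Julia  | NULL       
Bob    | Engineering
Fiona  | Engineering


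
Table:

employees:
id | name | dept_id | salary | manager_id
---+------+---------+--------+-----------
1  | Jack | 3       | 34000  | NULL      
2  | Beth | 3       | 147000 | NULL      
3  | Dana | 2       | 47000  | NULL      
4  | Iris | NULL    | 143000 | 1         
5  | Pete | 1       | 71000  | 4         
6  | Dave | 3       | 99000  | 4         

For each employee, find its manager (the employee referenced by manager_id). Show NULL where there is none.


This is a self-join: employees is joined to a second copy of itself, matching each row's manager_id to another row's id. Use LEFT JOIN so rows with manager_id=NULL are kept.
  - employee 1 (Jack): manager_id=NULL -> NULL
  - employee 2 (Beth): manager_id=NULL -> NULL
  - employee 3 (Dana): manager_id=NULL -> NULL
  - employee 4 (Iris): manager_id=1 -> Jack
  - employee 5 (Pete): manager_id=4 -> Iris
  - employee 6 (Dave): manager_id=4 -> Iris

SQL:
SELECT a.name AS item, b.name AS manager
FROM employees a
LEFT JOIN employees b ON a.manager_id = b.id

Result:
item | manager
-----+--------
Jack | NULL   
Beth | NULL   
Dana | NULL   
Iris | Jack   
Pete | Iris   
Dave | Iris   


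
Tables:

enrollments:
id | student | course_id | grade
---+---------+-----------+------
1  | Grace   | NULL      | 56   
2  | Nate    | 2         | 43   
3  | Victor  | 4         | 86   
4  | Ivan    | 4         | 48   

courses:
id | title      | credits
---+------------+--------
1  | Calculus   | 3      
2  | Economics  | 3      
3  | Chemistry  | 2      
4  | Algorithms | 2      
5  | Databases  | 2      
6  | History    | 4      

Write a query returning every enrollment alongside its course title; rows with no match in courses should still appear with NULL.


LEFT JOIN keeps every row from enrollments (the left table); where course_id has no match in courses, the course columns become NULL. Walk through each enrollment:
  - enrollment 1 (Grace): course_id=NULL, no match -> kept with NULL
  - enrollment 2 (Nate): course_id=2 -> matches Economics
  - enrollment 3 (Victor): course_id=4 -> matches Algorithms
  - enrollment 4 (Ivan): course_id=4 -> matches Algorithms
All 4 rows appear; 1 has NULL course.

SQL:
SELECT a.student, b.title AS course
FROM enrollments a
LEFT JOIN courses b ON a.course_id = b.id

Result:
student | course    
--------+-----------
Grace   | NULL      
Nate    | Economics 
Victor  | Algorithms
Ivan    | Algorithms


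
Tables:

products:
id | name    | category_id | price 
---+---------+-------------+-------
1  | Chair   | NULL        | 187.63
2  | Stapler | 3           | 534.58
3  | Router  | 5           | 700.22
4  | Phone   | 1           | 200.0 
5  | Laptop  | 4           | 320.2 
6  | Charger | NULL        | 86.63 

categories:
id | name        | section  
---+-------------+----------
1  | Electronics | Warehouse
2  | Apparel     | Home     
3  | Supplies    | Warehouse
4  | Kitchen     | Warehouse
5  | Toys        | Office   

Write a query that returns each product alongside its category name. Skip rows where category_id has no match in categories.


INNER JOIN keeps only products rows whose category_id matches an id in categories. Walk through each product:
  - product 1 (Chair): category_id=NULL, no match -> dropped
  - product 2 (Stapler): category_id=3 -> matches Supplies
  - product 3 (Router): category_id=5 -> matches Toys
  - product 4 (Phone): category_id=1 -> matches Electronics
  - product 5 (Laptop): category_id=4 -> matches Kitchen
  - product 6 (Charger): category_id=NULL, no match -> dropped
So 2 of 6 rows are dropped.

SQL:
SELECT a.name, b.name AS category
FROM products a
INNER JOIN categories b ON a.category_id = b.id

Result:
name    | category   
--------+------------
Stapler | Supplies   
Router  | Toys       
Phone   | Electronics
Laptop  | Kitchen    


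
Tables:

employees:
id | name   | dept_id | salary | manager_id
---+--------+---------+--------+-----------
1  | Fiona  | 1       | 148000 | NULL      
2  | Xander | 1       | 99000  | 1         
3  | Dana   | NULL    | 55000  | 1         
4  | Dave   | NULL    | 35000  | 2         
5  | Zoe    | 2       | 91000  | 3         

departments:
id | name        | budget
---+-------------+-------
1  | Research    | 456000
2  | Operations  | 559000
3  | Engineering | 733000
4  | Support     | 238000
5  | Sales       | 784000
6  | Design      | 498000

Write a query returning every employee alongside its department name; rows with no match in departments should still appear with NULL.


LEFT JOIN keeps every row from employees (the left table); where dept_id has no match in departments, the department columns become NULL. Walk through each employee:
  - employee 1 (Fiona): dept_id=1 -> matches Research
  - employee 2 (Xander): dept_id=1 -> matches Research
  - employee 3 (Dana): dept_id=NULL, no match -> kept with NULL
  - employee 4 (Dave): dept_id=NULL, no match -> kept with NULL
  - employee 5 (Zoe): dept_id=2 -> matches Operations
All 5 rows appear; 2 have NULL department.

SQL:
SELECT a.name, b.name AS department
FROM employees a
LEFT JOIN departments b ON a.dept_id = b.id

Result:
name   | department
-------+-----------
Fiona  | Research  
Xander | Research  
Dana   | NULL      
Dave   | NULL      
Zoe    | Operations


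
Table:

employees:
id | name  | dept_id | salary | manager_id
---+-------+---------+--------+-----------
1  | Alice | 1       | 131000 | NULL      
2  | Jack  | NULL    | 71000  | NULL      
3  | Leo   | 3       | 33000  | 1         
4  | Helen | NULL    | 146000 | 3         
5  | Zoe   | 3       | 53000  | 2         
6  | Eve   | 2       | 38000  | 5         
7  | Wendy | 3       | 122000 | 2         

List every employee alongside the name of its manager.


This is a self-join: employees is joined to a second copy of itself, matching each row's manager_id to another row's id. Use LEFT JOIN so rows with manager_id=NULL are kept.
  - employee 1 (Alice): manager_id=NULL -> NULL
  - employee 2 (Jack): manager_id=NULL -> NULL
  - employee 3 (Leo): manager_id=1 -> Alice
  - employee 4 (Helen): manager_id=3 -> Leo
  - employee 5 (Zoe): manager_id=2 -> Jack
  - employee 6 (Eve): manager_id=5 -> Zoe
  - employee 7 (Wendy): manager_id=2 -> Jack

SQL:
SELECT a.name AS item, b.name AS manager
FROM employees a
LEFT JOIN employees b ON a.manager_id = b.id

Result:
item  | manager
------+--------
Alice | NULL   
Jack  | NULL   
Leo   | Alice  
Helen | Leo    
Zoe   | Jack   
Eve   | Zoe    
Wendy | Jack   


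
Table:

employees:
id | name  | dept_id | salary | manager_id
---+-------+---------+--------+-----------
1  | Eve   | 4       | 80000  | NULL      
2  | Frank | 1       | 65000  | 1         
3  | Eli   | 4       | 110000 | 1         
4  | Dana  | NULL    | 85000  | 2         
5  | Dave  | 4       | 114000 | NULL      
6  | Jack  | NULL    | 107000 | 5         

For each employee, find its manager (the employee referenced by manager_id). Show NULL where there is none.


This is a self-join: employees is joined to a second copy of itself, matching each row's manager_id to another row's id. Use LEFT JOIN so rows with manager_id=NULL are kept.
  - employee 1 (Eve): manager_id=NULL -> NULL
  - employee 2 (Frank): manager_id=1 -> Eve
  - employee 3 (Eli): manager_id=1 -> Eve
  - employee 4 (Dana): manager_id=2 -> Frank
  - employee 5 (Dave): manager_id=NULL -> NULL
  - employee 6 (Jack): manager_id=5 -> Dave

SQL:
SELECT a.name AS item, b.name AS manager
FROM employees a
LEFT JOIN employees b ON a.manager_id = b.id

Result:
item  | manager
------+--------
Eve   | NULL   
Frank | Eve    
Eli   | Eve    
Dana  | Frank  
Dave  | NULL   
Jack  | Dave   


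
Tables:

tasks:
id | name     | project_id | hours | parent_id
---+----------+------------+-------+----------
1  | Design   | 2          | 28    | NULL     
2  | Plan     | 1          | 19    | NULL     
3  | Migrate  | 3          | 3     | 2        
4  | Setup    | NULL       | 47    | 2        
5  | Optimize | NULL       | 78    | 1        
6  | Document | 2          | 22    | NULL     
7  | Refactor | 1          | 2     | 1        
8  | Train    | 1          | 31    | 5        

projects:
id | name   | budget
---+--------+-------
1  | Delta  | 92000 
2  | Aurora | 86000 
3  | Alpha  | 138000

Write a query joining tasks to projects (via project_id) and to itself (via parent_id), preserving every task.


Two LEFT JOINs from the same base table tasks: one to projects via project_id, one to tasks itself via parent_id. Both are LEFT so every task is preserved.
Match against projects:
  - task 1 (Design): project_id=2 -> matches Aurora
  - task 2 (Plan): project_id=1 -> matches Delta
  - task 3 (Migrate): project_id=3 -> matches Alpha
  - task 4 (Setup): project_id=NULL, no match -> kept with NULL
  - task 5 (Optimize): project_id=NULL, no match -> kept with NULL
  - task 6 (Document): project_id=2 -> matches Aurora
  - task 7 (Refactor): project_id=1 -> matches Delta
  - task 8 (Train): project_id=1 -> matches Delta
Match against tasks (self):
  - task 1 (Design): parent_id=NULL -> NULL
  - task 2 (Plan): parent_id=NULL -> NULL
  - task 3 (Migrate): parent_id=2 -> Plan
  - task 4 (Setup): parent_id=2 -> Plan
  - task 5 (Optimize): parent_id=1 -> Design
  - task 6 (Document): parent_id=NULL -> NULL
  - task 7 (Refactor): parent_id=1 -> Design
  - task 8 (Train): parent_id=5 -> Optimize

SQL:
SELECT a.name, b.name AS project, c.name AS parent
FROM tasks a
LEFT JOIN projects b ON a.project_id = b.id
LEFT JOIN tasks c ON a.parent_id = c.id

Result:
name     | project | parent  
---------+---------+---------
Design   | Aurora  | NULL    
Plan     | Delta   | NULL    
Migrate  | Alpha   | Plan    
Setup    | NULL    | Plan    
Optimize | NULL    | Design  
Document | Aurora  | NULL    
Refactor | Delta   | Design  
Train    | Delta   | Optimize


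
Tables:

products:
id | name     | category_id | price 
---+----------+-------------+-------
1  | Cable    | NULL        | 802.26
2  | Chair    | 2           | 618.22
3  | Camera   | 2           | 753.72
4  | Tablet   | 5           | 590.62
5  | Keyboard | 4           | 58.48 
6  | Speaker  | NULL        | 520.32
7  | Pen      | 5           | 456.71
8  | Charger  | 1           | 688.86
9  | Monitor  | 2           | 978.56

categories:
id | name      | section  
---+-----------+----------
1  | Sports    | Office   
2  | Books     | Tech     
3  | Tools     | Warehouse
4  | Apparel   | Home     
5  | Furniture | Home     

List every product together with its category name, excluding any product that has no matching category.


INNER JOIN keeps only products rows whose category_id matches an id in categories. Walk through each product:
  - product 1 (Cable): category_id=NULL, no match -> dropped
  - product 2 (Chair): category_id=2 -> matches Books
  - product 3 (Camera): category_id=2 -> matches Books
  - product 4 (Tablet): category_id=5 -> matches Furniture
  - product 5 (Keyboard): category_id=4 -> matches Apparel
  - product 6 (Speaker): category_id=NULL, no match -> dropped
  - product 7 (Pen): category_id=5 -> matches Furniture
  - product 8 (Charger): category_id=1 -> matches Sports
  - product 9 (Monitor): category_id=2 -> matches Books
So 2 of 9 rows are dropped.

SQL:
SELECT a.name, b.name AS category
FROM products a
INNER JOIN categories b ON a.category_id = b.id

Result:
name     | category 
---------+----------
Chair    | Books    
Camera   | Books    
Tablet   | Furniture
Keyboard | Apparel  
Pen      | Furniture
Charger  | Sports   
Monitor  | Books    


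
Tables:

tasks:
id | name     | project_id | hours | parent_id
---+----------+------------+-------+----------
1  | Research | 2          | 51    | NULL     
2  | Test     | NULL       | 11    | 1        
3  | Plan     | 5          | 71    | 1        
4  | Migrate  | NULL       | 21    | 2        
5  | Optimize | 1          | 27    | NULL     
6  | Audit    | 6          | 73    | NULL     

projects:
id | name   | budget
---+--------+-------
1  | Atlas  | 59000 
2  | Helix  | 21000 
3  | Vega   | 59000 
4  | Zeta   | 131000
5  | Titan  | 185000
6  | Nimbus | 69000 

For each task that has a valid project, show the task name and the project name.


INNER JOIN keeps only tasks rows whose project_id matches an id in projects. Walk through each task:
  - task 1 (Research): project_id=2 -> matches Helix
  - task 2 (Test): project_id=NULL, no match -> dropped
  - task 3 (Plan): project_id=5 -> matches Titan
  - task 4 (Migrate): project_id=NULL, no match -> dropped
  - task 5 (Optimize): project_id=1 -> matches Atlas
  - task 6 (Audit): project_id=6 -> matches Nimbus
So 2 of 6 rows are dropped.

SQL:
SELECT a.name, b.name AS project
FROM tasks a
INNER JOIN projects b ON a.project_id = b.id

Result:
name     | project
---------+--------
Research | Helix  
Plan     | Titan  
Optimize | Atlas  
Audit    | Nimbus 


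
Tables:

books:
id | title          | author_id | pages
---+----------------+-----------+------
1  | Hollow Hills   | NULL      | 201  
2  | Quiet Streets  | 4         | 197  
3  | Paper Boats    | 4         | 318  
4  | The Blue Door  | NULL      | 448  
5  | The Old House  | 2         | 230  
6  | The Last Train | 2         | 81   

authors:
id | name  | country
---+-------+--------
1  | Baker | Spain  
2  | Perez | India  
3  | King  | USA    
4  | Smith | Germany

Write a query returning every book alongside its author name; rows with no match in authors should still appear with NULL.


LEFT JOIN keeps every row from books (the left table); where author_id has no match in authors, the author columns become NULL. Walk through each book:
  - book 1 (Hollow Hills): author_id=NULL, no match -> kept with NULL
  - book 2 (Quiet Streets): author_id=4 -> matches Smith
  - book 3 (Paper Boats): author_id=4 -> matches Smith
  - book 4 (The Blue Door): author_id=NULL, no match -> kept with NULL
  - book 5 (The Old House): author_id=2 -> matches Perez
  - book 6 (The Last Train): author_id=2 -> matches Perez
All 6 rows appear; 2 have NULL author.

SQL:
SELECT a.title, b.name AS author
FROM books a
LEFT JOIN authors b ON a.author_id = b.id

Result:
title          | author
---------------+-------
Hollow Hills   | NULL  
Quiet Streets  | Smith 
Paper Boats    | Smith 
The Blue Door  | NULL  
The Old House  | Perez 
The Last Train | Perez 


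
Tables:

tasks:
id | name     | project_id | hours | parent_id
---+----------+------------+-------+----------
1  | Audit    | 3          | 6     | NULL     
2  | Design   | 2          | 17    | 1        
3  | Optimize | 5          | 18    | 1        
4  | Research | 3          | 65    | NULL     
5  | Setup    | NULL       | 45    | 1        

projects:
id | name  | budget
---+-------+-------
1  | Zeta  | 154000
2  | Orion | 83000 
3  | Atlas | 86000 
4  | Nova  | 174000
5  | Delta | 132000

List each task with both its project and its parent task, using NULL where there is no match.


Two LEFT JOINs from the same base table tasks: one to projects via project_id, one to tasks itself via parent_id. Both are LEFT so every task is preserved.
Match against projects:
  - task 1 (Audit): project_id=3 -> matches Atlas
  - task 2 (Design): project_id=2 -> matches Orion
  - task 3 (Optimize): project_id=5 -> matches Delta
  - task 4 (Research): project_id=3 -> matches Atlas
  - task 5 (Setup): project_id=NULL, no match -> kept with NULL
Match against tasks (self):
  - task 1 (Audit): parent_id=NULL -> NULL
  - task 2 (Design): parent_id=1 -> Audit
  - task 3 (Optimize): parent_id=1 -> Audit
  - task 4 (Research): parent_id=NULL -> NULL
  - task 5 (Setup): parent_id=1 -> Audit

SQL:
SELECT a.name, b.name AS project, c.name AS parent
FROM tasks a
LEFT JOIN projects b ON a.project_id = b.id
LEFT JOIN tasks c ON a.parent_id = c.id

Result:
name     | project | parent
---------+---------+-------
Audit    | Atlas   | NULL  
Design   | Orion   | Audit 
Optimize | Delta   | Audit 
Research | Atlas   | NULL  
Setup    | NULL    | Audit 


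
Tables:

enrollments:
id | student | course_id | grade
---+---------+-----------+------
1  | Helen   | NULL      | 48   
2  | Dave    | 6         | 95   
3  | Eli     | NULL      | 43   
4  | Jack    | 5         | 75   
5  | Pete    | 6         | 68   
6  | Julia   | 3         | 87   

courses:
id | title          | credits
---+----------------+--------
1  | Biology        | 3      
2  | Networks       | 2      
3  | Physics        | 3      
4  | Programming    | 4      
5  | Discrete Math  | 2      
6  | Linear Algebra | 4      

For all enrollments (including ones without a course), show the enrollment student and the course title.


LEFT JOIN keeps every row from enrollments (the left table); where course_id has no match in courses, the course columns become NULL. Walk through each enrollment:
  - enrollment 1 (Helen): course_id=NULL, no match -> kept with NULL
  - enrollment 2 (Dave): course_id=6 -> matches Linear Algebra
  - enrollment 3 (Eli): course_id=NULL, no match -> kept with NULL
  - enrollment 4 (Jack): course_id=5 -> matches Discrete Math
  - enrollment 5 (Pete): course_id=6 -> matches Linear Algebra
  - enrollment 6 (Julia): course_id=3 -> matches Physics
All 6 rows appear; 2 have NULL course.

SQL:
SELECT a.student, b.title AS course
FROM enrollments a
LEFT JOIN courses b ON a.course_id = b.id

Result:
student | course        
--------+---------------
Helen   | NULL          
Dave    | Linear Algebra
Eli     | NULL          
Jack    | Discrete Math 
Pete    | Linear Algebra
Julia   | Physics       


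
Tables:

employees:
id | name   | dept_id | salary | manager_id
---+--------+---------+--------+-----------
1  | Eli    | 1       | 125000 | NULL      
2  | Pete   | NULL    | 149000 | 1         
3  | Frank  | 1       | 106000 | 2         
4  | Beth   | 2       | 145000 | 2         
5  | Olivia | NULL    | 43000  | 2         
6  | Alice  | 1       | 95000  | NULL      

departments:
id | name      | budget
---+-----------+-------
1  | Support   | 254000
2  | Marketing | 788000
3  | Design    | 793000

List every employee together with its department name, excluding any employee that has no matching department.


INNER JOIN keeps only employees rows whose dept_id matches an id in departments. Walk through each employee:
  - employee 1 (Eli): dept_id=1 -> matches Support
  - employee 2 (Pete): dept_id=NULL, no match -> dropped
  - employee 3 (Frank): dept_id=1 -> matches Support
  - employee 4 (Beth): dept_id=2 -> matches Marketing
  - employee 5 (Olivia): dept_id=NULL, no match -> dropped
  - employee 6 (Alice): dept_id=1 -> matches Support
So 2 of 6 rows are dropped.

SQL:
SELECT a.name, b.name AS department
FROM employees a
INNER JOIN departments b ON a.dept_id = b.id

Result:
name  | department
------+-----------
Eli   | Support   
Frank | Support   
Beth  | Marketing 
Alice | Support   


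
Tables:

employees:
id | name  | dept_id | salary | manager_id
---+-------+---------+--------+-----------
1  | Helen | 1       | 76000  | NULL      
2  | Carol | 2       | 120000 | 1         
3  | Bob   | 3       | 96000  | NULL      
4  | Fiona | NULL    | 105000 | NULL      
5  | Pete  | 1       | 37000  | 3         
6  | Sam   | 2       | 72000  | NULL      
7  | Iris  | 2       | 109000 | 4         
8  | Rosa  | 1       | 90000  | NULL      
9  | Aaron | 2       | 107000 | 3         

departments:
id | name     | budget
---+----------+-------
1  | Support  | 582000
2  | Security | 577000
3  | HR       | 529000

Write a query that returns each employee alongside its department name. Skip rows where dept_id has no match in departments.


INNER JOIN keeps only employees rows whose dept_id matches an id in departments. Walk through each employee:
  - employee 1 (Helen): dept_id=1 -> matches Support
  - employee 2 (Carol): dept_id=2 -> matches Security
  - employee 3 (Bob): dept_id=3 -> matches HR
  - employee 4 (Fiona): dept_id=NULL, no match -> dropped
  - employee 5 (Pete): dept_id=1 -> matches Support
  - employee 6 (Sam): dept_id=2 -> matches Security
  - employee 7 (Iris): dept_id=2 -> matches Security
  - employee 8 (Rosa): dept_id=1 -> matches Support
  - employee 9 (Aaron): dept_id=2 -> matches Security
So 1 of 9 rows is dropped.

SQL:
SELECT a.name, b.name AS department
FROM employees a
INNER JOIN departments b ON a.dept_id = b.id

Result:
name  | department
------+-----------
Helen | Support   
Carol | Security  
Bob   | HR        
Pete  | Support   
Sam   | Security  
Iris  | Security  
Rosa  | Support   
Aaron | Security  


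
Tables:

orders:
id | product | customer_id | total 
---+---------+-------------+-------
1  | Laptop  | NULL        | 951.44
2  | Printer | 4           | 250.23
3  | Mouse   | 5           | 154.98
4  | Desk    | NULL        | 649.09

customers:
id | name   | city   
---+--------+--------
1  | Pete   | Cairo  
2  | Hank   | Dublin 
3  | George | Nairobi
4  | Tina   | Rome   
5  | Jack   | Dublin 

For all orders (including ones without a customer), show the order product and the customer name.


LEFT JOIN keeps every row from orders (the left table); where customer_id has no match in customers, the customer columns become NULL. Walk through each order:
  - order 1 (Laptop): customer_id=NULL, no match -> kept with NULL
  - order 2 (Printer): customer_id=4 -> matches Tina
  - order 3 (Mouse): customer_id=5 -> matches Jack
  - order 4 (Desk): customer_id=NULL, no match -> kept with NULL
All 4 rows appear; 2 have NULL customer.

SQL:
SELECT a.product, b.name AS customer
FROM orders a
LEFT JOIN customers b ON a.customer_id = b.id

Result:
product | customer
--------+---------
Laptop  | NULL    
Printer | Tina    
Mouse   | Jack    
Desk    | NULL    


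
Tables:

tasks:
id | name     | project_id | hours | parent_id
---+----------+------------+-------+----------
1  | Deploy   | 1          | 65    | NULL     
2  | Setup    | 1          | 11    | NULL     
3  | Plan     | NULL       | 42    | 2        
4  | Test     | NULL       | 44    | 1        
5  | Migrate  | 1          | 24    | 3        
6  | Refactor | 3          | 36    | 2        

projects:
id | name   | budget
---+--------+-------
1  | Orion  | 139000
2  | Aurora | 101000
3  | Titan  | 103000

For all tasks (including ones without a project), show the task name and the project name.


LEFT JOIN keeps every row from tasks (the left table); where project_id has no match in projects, the project columns become NULL. Walk through each task:
  - task 1 (Deploy): project_id=1 -> matches Orion
  - task 2 (Setup): project_id=1 -> matches Orion
  - task 3 (Plan): project_id=NULL, no match -> kept with NULL
  - task 4 (Test): project_id=NULL, no match -> kept with NULL
  - task 5 (Migrate): project_id=1 -> matches Orion
  - task 6 (Refactor): project_id=3 -> matches Titan
All 6 rows appear; 2 have NULL project.

SQL:
SELECT a.name, b.name AS project
FROM tasks a
LEFT JOIN projects b ON a.project_id = b.id

Result:
name     | project
---------+--------
Deploy   | Orion  
Setup    | Orion  
Plan     | NULL   
Test     | NULL   
Migrate  | Orion  
Refactor | Titan  


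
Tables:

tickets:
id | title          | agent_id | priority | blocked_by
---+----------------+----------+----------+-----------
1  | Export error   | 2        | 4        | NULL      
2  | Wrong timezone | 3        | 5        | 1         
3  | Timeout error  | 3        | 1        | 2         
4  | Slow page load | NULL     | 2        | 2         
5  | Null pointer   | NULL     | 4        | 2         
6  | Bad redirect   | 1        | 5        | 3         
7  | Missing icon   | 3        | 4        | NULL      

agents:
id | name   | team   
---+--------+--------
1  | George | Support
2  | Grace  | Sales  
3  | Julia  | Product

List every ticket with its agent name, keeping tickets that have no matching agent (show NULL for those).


LEFT JOIN keeps every row from tickets (the left table); where agent_id has no match in agents, the agent columns become NULL. Walk through each ticket:
  - ticket 1 (Export error): agent_id=2 -> matches Grace
  - ticket 2 (Wrong timezone): agent_id=3 -> matches Julia
  - ticket 3 (Timeout error): agent_id=3 -> matches Julia
  - ticket 4 (Slow page load): agent_id=NULL, no match -> kept with NULL
  - ticket 5 (Null pointer): agent_id=NULL, no match -> kept with NULL
  - ticket 6 (Bad redirect): agent_id=1 -> matches George
  - ticket 7 (Missing icon): agent_id=3 -> matches Julia
All 7 rows appear; 2 have NULL agent.

SQL:
SELECT a.title, b.name AS agent
FROM tickets a
LEFT JOIN agents b ON a.agent_id = b.id

Result:
title          | agent 
---------------+-------
Export error   | Grace 
Wrong timezone | Julia 
Timeout error  | Julia 
Slow page load | NULL  
Null pointer   | NULL  
Bad redirect   | George
Missing icon   | Julia 


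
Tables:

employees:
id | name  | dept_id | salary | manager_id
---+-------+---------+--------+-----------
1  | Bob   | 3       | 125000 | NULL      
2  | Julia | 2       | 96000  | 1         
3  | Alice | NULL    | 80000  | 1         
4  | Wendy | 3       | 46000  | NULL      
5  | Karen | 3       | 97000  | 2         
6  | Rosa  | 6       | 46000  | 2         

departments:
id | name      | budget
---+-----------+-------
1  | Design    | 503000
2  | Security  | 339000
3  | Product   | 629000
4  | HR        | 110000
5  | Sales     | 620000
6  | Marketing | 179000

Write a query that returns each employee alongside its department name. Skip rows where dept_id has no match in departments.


INNER JOIN keeps only employees rows whose dept_id matches an id in departments. Walk through each employee:
  - employee 1 (Bob): dept_id=3 -> matches Product
  - employee 2 (Julia): dept_id=2 -> matches Security
  - employee 3 (Alice): dept_id=NULL, no match -> dropped
  - employee 4 (Wendy): dept_id=3 -> matches Product
  - employee 5 (Karen): dept_id=3 -> matches Product
  - employee 6 (Rosa): dept_id=6 -> matches Marketing
So 1 of 6 rows is dropped.

SQL:
SELECT a.name, b.name AS department
FROM employees a
INNER JOIN departments b ON a.dept_id = b.id

Result:
name  | department
------+-----------
Bob   | Product   
Julia | Security  
Wendy | Product   
Karen | Product   
Rosa  | Marketing 


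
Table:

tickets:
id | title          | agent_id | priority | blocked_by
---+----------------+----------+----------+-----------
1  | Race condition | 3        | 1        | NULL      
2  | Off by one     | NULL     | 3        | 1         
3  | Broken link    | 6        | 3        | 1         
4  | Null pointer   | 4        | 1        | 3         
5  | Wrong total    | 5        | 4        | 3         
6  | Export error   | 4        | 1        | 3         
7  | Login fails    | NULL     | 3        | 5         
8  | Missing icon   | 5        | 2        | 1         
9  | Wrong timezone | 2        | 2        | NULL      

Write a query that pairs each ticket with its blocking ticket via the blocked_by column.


This is a self-join: tickets is joined to a second copy of itself, matching each row's blocked_by to another row's id. Use LEFT JOIN so rows with blocked_by=NULL are kept.
  - ticket 1 (Race condition): blocked_by=NULL -> NULL
  - ticket 2 (Off by one): blocked_by=1 -> Race condition
  - ticket 3 (Broken link): blocked_by=1 -> Race condition
  - ticket 4 (Null pointer): blocked_by=3 -> Broken link
  - ticket 5 (Wrong total): blocked_by=3 -> Broken link
  - ticket 6 (Export error): blocked_by=3 -> Broken link
  - ticket 7 (Login fails): blocked_by=5 -> Wrong total
  - ticket 8 (Missing icon): blocked_by=1 -> Race condition
  - ticket 9 (Wrong timezone): blocked_by=NULL -> NULL

SQL:
SELECT a.title AS item, b.title AS blocked_by
FROM tickets a
LEFT JOIN tickets b ON a.blocked_by = b.id

Result:
item           | blocked_by    
---------------+---------------
Race condition | NULL          
Off by one     | Race condition
Broken link    | Race condition
Null pointer   | Broken link   
Wrong total    | Broken link   
Export error   | Broken link   
Login fails    | Wrong total   
Missing icon   | Race condition
Wrong timezone | NULL          


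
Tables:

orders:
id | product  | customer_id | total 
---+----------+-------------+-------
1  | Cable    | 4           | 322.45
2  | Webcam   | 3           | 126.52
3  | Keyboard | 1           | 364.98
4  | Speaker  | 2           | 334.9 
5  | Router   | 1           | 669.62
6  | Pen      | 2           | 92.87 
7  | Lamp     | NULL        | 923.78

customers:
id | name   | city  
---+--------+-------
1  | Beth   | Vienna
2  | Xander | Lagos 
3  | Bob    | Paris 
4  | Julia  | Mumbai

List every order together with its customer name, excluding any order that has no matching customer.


INNER JOIN keeps only orders rows whose customer_id matches an id in customers. Walk through each order:
  - order 1 (Cable): customer_id=4 -> matches Julia
  - order 2 (Webcam): customer_id=3 -> matches Bob
  - order 3 (Keyboard): customer_id=1 -> matches Beth
  - order 4 (Speaker): customer_id=2 -> matches Xander
  - order 5 (Router): customer_id=1 -> matches Beth
  - order 6 (Pen): customer_id=2 -> matches Xander
  - order 7 (Lamp): customer_id=NULL, no match -> dropped
So 1 of 7 rows is dropped.

SQL:
SELECT a.product, b.name AS customer
FROM orders a
INNER JOIN customers b ON a.customer_id = b.id

Result:
product  | customer
---------+---------
Cable    | Julia   
Webcam   | Bob     
Keyboard | Beth    
Speaker  | Xander  
Router   | Beth    
Pen      | Xander  


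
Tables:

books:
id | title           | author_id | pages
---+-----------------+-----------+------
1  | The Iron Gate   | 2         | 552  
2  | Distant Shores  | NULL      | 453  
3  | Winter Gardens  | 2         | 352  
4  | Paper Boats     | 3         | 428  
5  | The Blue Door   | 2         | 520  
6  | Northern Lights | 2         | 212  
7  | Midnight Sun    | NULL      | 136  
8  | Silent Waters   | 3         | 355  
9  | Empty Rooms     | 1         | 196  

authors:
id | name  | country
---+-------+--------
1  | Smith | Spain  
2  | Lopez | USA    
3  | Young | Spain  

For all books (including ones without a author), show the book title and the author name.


LEFT JOIN keeps every row from books (the left table); where author_id has no match in authors, the author columns become NULL. Walk through each book:
  - book 1 (The Iron Gate): author_id=2 -> matches Lopez
  - book 2 (Distant Shores): author_id=NULL, no match -> kept with NULL
  - book 3 (Winter Gardens): author_id=2 -> matches Lopez
  - book 4 (Paper Boats): author_id=3 -> matches Young
  - book 5 (The Blue Door): author_id=2 -> matches Lopez
  - book 6 (Northern Lights): author_id=2 -> matches Lopez
  - book 7 (Midnight Sun): author_id=NULL, no match -> kept with NULL
  - book 8 (Silent Waters): author_id=3 -> matches Young
  - book 9 (Empty Rooms): author_id=1 -> matches Smith
All 9 rows appear; 2 have NULL author.

SQL:
SELECT a.title, b.name AS author
FROM books a
LEFT JOIN authors b ON a.author_id = b.id

Result:
title           | author
----------------+-------
The Iron Gate   | Lopez 
Distant Shores  | NULL  
Winter Gardens  | Lopez 
Paper Boats     | Young 
The Blue Door   | Lopez 
Northern Lights | Lopez 
Midnight Sun    | NULL  
Silent Waters   | Young 
Empty Rooms     | Smith 


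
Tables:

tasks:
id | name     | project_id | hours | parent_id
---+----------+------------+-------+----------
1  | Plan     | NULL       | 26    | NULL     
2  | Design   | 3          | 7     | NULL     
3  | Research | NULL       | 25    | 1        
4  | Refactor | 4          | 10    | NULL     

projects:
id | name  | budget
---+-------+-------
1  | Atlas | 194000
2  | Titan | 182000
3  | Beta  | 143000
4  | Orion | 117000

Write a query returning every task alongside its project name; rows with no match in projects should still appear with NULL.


LEFT JOIN keeps every row from tasks (the left table); where project_id has no match in projects, the project columns become NULL. Walk through each task:
  - task 1 (Plan): project_id=NULL, no match -> kept with NULL
  - task 2 (Design): project_id=3 -> matches Beta
  - task 3 (Research): project_id=NULL, no match -> kept with NULL
  - task 4 (Refactor): project_id=4 -> matches Orion
All 4 rows appear; 2 have NULL project.

SQL:
SELECT a.name, b.name AS project
FROM tasks a
LEFT JOIN projects b ON a.project_id = b.id

Result:
name     | project
---------+--------
Plan     | NULL   
Design   | Beta   
Research | NULL   
Refactor | Orion  


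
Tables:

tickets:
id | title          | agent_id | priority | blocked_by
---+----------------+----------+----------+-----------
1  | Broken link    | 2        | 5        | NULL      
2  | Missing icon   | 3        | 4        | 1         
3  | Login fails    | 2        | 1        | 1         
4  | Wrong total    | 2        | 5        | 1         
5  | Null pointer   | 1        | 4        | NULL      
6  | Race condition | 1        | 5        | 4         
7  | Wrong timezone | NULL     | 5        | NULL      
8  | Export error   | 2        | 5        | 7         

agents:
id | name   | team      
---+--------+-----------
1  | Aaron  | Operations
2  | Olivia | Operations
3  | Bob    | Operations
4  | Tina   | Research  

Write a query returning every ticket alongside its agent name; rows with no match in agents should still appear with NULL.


LEFT JOIN keeps every row from tickets (the left table); where agent_id has no match in agents, the agent columns become NULL. Walk through each ticket:
  - ticket 1 (Broken link): agent_id=2 -> matches Olivia
  - ticket 2 (Missing icon): agent_id=3 -> matches Bob
  - ticket 3 (Login fails): agent_id=2 -> matches Olivia
  - ticket 4 (Wrong total): agent_id=2 -> matches Olivia
  - ticket 5 (Null pointer): agent_id=1 -> matches Aaron
  - ticket 6 (Race condition): agent_id=1 -> matches Aaron
  - ticket 7 (Wrong timezone): agent_id=NULL, no match -> kept with NULL
  - ticket 8 (Export error): agent_id=2 -> matches Olivia
All 8 rows appear; 1 has NULL agent.

SQL:
SELECT a.title, b.name AS agent
FROM tickets a
LEFT JOIN agents b ON a.agent_id = b.id

Result:
title          | agent 
---------------+-------
Broken link    | Olivia
Missing icon   | Bob   
Login fails    | Olivia
Wrong total    | Olivia
Null pointer   | Aaron 
Race condition | Aaron 
Wrong timezone | NULL  
Export error   | Olivia


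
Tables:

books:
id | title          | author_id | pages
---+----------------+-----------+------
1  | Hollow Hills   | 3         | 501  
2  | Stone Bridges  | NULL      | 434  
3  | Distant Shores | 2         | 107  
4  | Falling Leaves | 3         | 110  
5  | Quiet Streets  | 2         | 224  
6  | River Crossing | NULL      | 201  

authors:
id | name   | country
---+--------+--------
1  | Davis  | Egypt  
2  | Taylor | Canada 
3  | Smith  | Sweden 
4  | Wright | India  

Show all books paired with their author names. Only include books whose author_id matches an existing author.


INNER JOIN keeps only books rows whose author_id matches an id in authors. Walk through each book:
  - book 1 (Hollow Hills): author_id=3 -> matches Smith
  - book 2 (Stone Bridges): author_id=NULL, no match -> dropped
  - book 3 (Distant Shores): author_id=2 -> matches Taylor
  - book 4 (Falling Leaves): author_id=3 -> matches Smith
  - book 5 (Quiet Streets): author_id=2 -> matches Taylor
  - book 6 (River Crossing): author_id=NULL, no match -> dropped
So 2 of 6 rows are dropped.

SQL:
SELECT a.title, b.name AS author
FROM books a
INNER JOIN authors b ON a.author_id = b.id

Result:
title          | author
---------------+-------
Hollow Hills   | Smith 
Distant Shores | Taylor
Falling Leaves | Smith 
Quiet Streets  | Taylor


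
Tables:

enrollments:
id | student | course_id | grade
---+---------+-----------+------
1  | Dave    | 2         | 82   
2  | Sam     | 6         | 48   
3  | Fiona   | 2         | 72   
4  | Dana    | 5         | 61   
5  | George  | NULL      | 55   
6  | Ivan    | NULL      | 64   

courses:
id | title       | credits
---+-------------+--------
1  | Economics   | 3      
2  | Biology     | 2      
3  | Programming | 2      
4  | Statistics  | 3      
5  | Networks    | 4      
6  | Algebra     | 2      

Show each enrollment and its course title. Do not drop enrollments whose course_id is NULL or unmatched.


LEFT JOIN keeps every row from enrollments (the left table); where course_id has no match in courses, the course columns become NULL. Walk through each enrollment:
  - enrollment 1 (Dave): course_id=2 -> matches Biology
  - enrollment 2 (Sam): course_id=6 -> matches Algebra
  - enrollment 3 (Fiona): course_id=2 -> matches Biology
  - enrollment 4 (Dana): course_id=5 -> matches Networks
  - enrollment 5 (George): course_id=NULL, no match -> kept with NULL
  - enrollment 6 (Ivan): course_id=NULL, no match -> kept with NULL
All 6 rows appear; 2 have NULL course.

SQL:
SELECT a.student, b.title AS course
FROM enrollments a
LEFT JOIN courses b ON a.course_id = b.id

Result:
student | course  
--------+---------
Dave    | Biology 
Sam     | Algebra 
Fiona   | Biology 
Dana    | Networks
George  | NULL    
Ivan    | NULL    


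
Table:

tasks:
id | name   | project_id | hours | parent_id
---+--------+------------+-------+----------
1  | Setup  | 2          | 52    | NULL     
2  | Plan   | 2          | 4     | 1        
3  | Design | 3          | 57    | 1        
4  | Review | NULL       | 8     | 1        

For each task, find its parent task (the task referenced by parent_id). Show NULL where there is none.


This is a self-join: tasks is joined to a second copy of itself, matching each row's parent_id to another row's id. Use LEFT JOIN so rows with parent_id=NULL are kept.
  - task 1 (Setup): parent_id=NULL -> NULL
  - task 2 (Plan): parent_id=1 -> Setup
  - task 3 (Design): parent_id=1 -> Setup
  - task 4 (Review): parent_id=1 -> Setup

SQL:
SELECT a.name AS item, b.name AS parent
FROM tasks a
LEFT JOIN tasks b ON a.parent_id = b.id

Result:
item   | parent
-------+-------
Setup  | NULL  
Plan   | Setup 
Design | Setup 
Review | Setup 
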